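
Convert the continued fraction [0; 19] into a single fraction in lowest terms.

a_0 = 0: 0/1
a_1 = 19: 1/19

1/19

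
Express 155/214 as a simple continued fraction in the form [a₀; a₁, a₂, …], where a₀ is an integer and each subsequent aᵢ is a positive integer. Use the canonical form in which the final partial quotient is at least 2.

155 = 0·214 + 155, so a_0 = 0
214 = 1·155 + 59, so a_1 = 1
155 = 2·59 + 37, so a_2 = 2
59 = 1·37 + 22, so a_3 = 1
37 = 1·22 + 15, so a_4 = 1
22 = 1·15 + 7, so a_5 = 1
15 = 2·7 + 1, so a_6 = 2
7 = 7·1 + 0, so a_7 = 7

[0; 1, 2, 1, 1, 1, 2, 7]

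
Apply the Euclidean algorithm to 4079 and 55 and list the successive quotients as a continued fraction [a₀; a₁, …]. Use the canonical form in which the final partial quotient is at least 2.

Apply division with remainder until the remainder is 0:
⌊4079/55⌋ = 74, remainder 9
⌊55/9⌋ = 6, remainder 1
⌊9/1⌋ = 9, remainder 0

[74; 6, 9]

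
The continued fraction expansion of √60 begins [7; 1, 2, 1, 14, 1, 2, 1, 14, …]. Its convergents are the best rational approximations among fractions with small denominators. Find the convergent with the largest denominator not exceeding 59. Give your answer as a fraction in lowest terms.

a_0 = 7: 7/1  (≤ bound)
a_1 = 1: 8/1  (≤ bound)
a_2 = 2: 23/3  (≤ bound)
a_3 = 1: 31/4  (≤ bound)
a_4 = 14: 457/59  (≤ bound)
a_5 = 1: 488/63  (> 59, stop)

457/59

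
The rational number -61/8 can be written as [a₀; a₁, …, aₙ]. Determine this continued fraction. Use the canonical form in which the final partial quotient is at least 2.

Repeatedly divide and take the remainder:
⌊-61/8⌋ = -8, remainder 3
⌊8/3⌋ = 2, remainder 2
⌊3/2⌋ = 1, remainder 1
⌊2/1⌋ = 2, remainder 0

[-8; 2, 1, 2]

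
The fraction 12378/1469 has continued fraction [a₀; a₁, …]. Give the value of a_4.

Repeatedly divide and take the remainder:
12378 = 8·1469 + 626, so a_0 = 8
1469 = 2·626 + 217, so a_1 = 2
626 = 2·217 + 192, so a_2 = 2
217 = 1·192 + 25, so a_3 = 1
192 = 7·25 + 17, so a_4 = 7

7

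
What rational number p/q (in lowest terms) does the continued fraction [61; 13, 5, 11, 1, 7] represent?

Start with 7.
1 + 1/(7/1) = 1 + 1/7 = 8/7
11 + 1/(8/7) = 11 + 7/8 = 95/8
5 + 1/(95/8) = 5 + 8/95 = 483/95
13 + 1/(483/95) = 13 + 95/483 = 6374/483
61 + 1/(6374/483) = 61 + 483/6374 = 389297/6374

389297/6374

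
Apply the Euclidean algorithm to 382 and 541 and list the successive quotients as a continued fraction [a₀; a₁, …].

Run the Euclidean algorithm, recording each quotient:
382 = 0·541 + 382, so a_0 = 0
541 = 1·382 + 159, so a_1 = 1
382 = 2·159 + 64, so a_2 = 2
159 = 2·64 + 31, so a_3 = 2
64 = 2·31 + 2, so a_4 = 2
31 = 15·2 + 1, so a_5 = 15
2 = 2·1 + 0, so a_6 = 2

[0; 1, 2, 2, 2, 15, 2]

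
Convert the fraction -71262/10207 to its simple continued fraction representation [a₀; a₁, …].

[-7; 54, 1, 1, 2, 1, 1, 15]

⌊-71262/10207⌋ = -7, remainder 187
⌊10207/187⌋ = 54, remainder 109
⌊187/109⌋ = 1, remainder 78
⌊109/78⌋ = 1, remainder 31
⌊78/31⌋ = 2, remainder 16
⌊31/16⌋ = 1, remainder 15
⌊16/15⌋ = 1, remainder 1
⌊15/1⌋ = 15, remainder 0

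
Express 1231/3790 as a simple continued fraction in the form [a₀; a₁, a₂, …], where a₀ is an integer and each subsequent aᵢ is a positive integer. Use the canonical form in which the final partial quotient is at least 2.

1231 = 0·3790 + 1231, so a_0 = 0
3790 = 3·1231 + 97, so a_1 = 3
1231 = 12·97 + 67, so a_2 = 12
97 = 1·67 + 30, so a_3 = 1
67 = 2·30 + 7, so a_4 = 2
30 = 4·7 + 2, so a_5 = 4
7 = 3·2 + 1, so a_6 = 3
2 = 2·1 + 0, so a_7 = 2

[0; 3, 12, 1, 2, 4, 3, 2]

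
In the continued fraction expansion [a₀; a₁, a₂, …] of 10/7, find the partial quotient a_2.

3

10 ÷ 7 → quotient 1, remainder 3
7 ÷ 3 → quotient 2, remainder 1
3 ÷ 1 → quotient 3, remainder 0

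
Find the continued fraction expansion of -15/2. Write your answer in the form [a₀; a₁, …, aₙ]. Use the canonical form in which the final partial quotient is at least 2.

[-8; 2]

Apply division with remainder until the remainder is 0:
⌊-15/2⌋ = -8, remainder 1
⌊2/1⌋ = 2, remainder 0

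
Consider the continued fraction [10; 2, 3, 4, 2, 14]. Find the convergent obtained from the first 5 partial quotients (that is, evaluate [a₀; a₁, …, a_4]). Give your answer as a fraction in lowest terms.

Collapse the nested fraction from the inside out:
Start with 2.
4 + 1/(2/1) = 4 + 1/2 = 9/2
3 + 1/(9/2) = 3 + 2/9 = 29/9
2 + 1/(29/9) = 2 + 9/29 = 67/29
10 + 1/(67/29) = 10 + 29/67 = 699/67

699/67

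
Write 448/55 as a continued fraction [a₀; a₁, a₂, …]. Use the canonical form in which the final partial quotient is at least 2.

[8; 6, 1, 7]

448 = 8·55 + 8, so a_0 = 8
55 = 6·8 + 7, so a_1 = 6
8 = 1·7 + 1, so a_2 = 1
7 = 7·1 + 0, so a_3 = 7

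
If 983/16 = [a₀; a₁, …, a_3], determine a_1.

⌊983/16⌋ = 61, remainder 7
⌊16/7⌋ = 2, remainder 2

2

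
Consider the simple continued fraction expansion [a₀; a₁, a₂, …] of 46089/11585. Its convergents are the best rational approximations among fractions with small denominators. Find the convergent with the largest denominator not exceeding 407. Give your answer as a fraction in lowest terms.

List convergents until the denominator exceeds the bound:
a_0 = 3: 3/1  (≤ bound)
a_1 = 1: 4/1  (≤ bound)
a_2 = 45: 183/46  (≤ bound)
a_3 = 6: 1102/277  (≤ bound)
a_4 = 2: 2387/600  (> 407, stop)

1102/277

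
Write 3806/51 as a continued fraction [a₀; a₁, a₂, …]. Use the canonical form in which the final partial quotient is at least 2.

Repeatedly divide and take the remainder:
⌊3806/51⌋ = 74, remainder 32
⌊51/32⌋ = 1, remainder 19
⌊32/19⌋ = 1, remainder 13
⌊19/13⌋ = 1, remainder 6
⌊13/6⌋ = 2, remainder 1
⌊6/1⌋ = 6, remainder 0

[74; 1, 1, 1, 2, 6]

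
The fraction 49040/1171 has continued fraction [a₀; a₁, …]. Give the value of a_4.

49040 ÷ 1171 → quotient 41, remainder 1029
1171 ÷ 1029 → quotient 1, remainder 142
1029 ÷ 142 → quotient 7, remainder 35
142 ÷ 35 → quotient 4, remainder 2
35 ÷ 2 → quotient 17, remainder 1

17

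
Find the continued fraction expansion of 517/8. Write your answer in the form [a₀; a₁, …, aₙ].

517 ÷ 8 → quotient 64, remainder 5
8 ÷ 5 → quotient 1, remainder 3
5 ÷ 3 → quotient 1, remainder 2
3 ÷ 2 → quotient 1, remainder 1
2 ÷ 1 → quotient 2, remainder 0

[64; 1, 1, 1, 2]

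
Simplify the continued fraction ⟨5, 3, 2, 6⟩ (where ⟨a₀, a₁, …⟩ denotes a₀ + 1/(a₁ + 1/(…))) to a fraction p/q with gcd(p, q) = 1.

Start with 6.
2 + 1/(6/1) = 2 + 1/6 = 13/6
3 + 1/(13/6) = 3 + 6/13 = 45/13
5 + 1/(45/13) = 5 + 13/45 = 238/45

238/45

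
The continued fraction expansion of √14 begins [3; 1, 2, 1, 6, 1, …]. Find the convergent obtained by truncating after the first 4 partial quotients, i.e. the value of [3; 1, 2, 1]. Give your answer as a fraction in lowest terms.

Collapse the nested fraction from the inside out:
Start with 1.
2 + 1/(1/1) = 2 + 1/1 = 3/1
1 + 1/(3/1) = 1 + 1/3 = 4/3
3 + 1/(4/3) = 3 + 3/4 = 15/4

15/4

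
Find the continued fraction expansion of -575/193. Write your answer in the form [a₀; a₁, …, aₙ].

[-3; 48, 4]

-575 = -3·193 + 4, so a_0 = -3
193 = 48·4 + 1, so a_1 = 48
4 = 4·1 + 0, so a_2 = 4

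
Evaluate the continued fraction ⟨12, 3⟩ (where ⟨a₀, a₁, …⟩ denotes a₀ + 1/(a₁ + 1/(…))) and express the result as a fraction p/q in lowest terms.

37/3

Start with 3.
12 + 1/(3/1) = 12 + 1/3 = 37/3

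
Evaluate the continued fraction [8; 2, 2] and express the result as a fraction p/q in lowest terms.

Work from the innermost term outward:
Start with 2.
2 + 1/(2/1) = 2 + 1/2 = 5/2
8 + 1/(5/2) = 8 + 2/5 = 42/5

42/5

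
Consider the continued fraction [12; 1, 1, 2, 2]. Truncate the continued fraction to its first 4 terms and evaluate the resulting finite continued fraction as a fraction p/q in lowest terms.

Start with 2.
1 + 1/(2/1) = 1 + 1/2 = 3/2
1 + 1/(3/2) = 1 + 2/3 = 5/3
12 + 1/(5/3) = 12 + 3/5 = 63/5

63/5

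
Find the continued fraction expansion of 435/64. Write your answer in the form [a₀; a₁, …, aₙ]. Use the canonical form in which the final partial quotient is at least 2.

Run the Euclidean algorithm, recording each quotient:
435 ÷ 64 → quotient 6, remainder 51
64 ÷ 51 → quotient 1, remainder 13
51 ÷ 13 → quotient 3, remainder 12
13 ÷ 12 → quotient 1, remainder 1
12 ÷ 1 → quotient 12, remainder 0

[6; 1, 3, 1, 12]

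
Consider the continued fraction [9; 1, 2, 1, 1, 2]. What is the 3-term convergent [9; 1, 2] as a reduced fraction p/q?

29/3

Starting at the tail and folding back:
Start with 2.
1 + 1/(2/1) = 1 + 1/2 = 3/2
9 + 1/(3/2) = 9 + 2/3 = 29/3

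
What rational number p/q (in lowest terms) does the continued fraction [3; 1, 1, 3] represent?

Compute successive convergents:
a_0 = 3: 3/1
a_1 = 1: 4/1
a_2 = 1: 7/2
a_3 = 3: 25/7

25/7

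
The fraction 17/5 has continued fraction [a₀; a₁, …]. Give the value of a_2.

2

⌊17/5⌋ = 3, remainder 2
⌊5/2⌋ = 2, remainder 1
⌊2/1⌋ = 2, remainder 0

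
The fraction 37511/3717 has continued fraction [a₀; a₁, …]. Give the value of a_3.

9

⌊37511/3717⌋ = 10, remainder 341
⌊3717/341⌋ = 10, remainder 307
⌊341/307⌋ = 1, remainder 34
⌊307/34⌋ = 9, remainder 1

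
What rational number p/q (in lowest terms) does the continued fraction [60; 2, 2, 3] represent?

1027/17

Collapse the nested fraction from the inside out:
Start with 3.
2 + 1/(3/1) = 2 + 1/3 = 7/3
2 + 1/(7/3) = 2 + 3/7 = 17/7
60 + 1/(17/7) = 60 + 7/17 = 1027/17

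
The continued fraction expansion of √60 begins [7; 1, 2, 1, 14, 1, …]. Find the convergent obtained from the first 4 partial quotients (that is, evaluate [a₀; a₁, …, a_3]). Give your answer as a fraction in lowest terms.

a_0 = 7: 7/1
a_1 = 1: 8/1
a_2 = 2: 23/3
a_3 = 1: 31/4

31/4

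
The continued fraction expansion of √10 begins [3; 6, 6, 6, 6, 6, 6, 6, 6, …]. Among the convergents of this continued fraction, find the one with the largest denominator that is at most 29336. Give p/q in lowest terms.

27379/8658

a_0 = 3: 3/1  (≤ bound)
a_1 = 6: 19/6  (≤ bound)
a_2 = 6: 117/37  (≤ bound)
a_3 = 6: 721/228  (≤ bound)
a_4 = 6: 4443/1405  (≤ bound)
a_5 = 6: 27379/8658  (≤ bound)
a_6 = 6: 168717/53353  (> 29336, stop)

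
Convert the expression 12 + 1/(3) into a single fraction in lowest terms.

a_0 = 12: 12/1
a_1 = 3: 37/3

37/3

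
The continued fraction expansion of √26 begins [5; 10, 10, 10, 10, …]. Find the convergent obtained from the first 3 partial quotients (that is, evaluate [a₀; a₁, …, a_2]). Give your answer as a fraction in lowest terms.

515/101

Build up convergents one term at a time:
a_0 = 5: 5/1
a_1 = 10: 51/10
a_2 = 10: 515/101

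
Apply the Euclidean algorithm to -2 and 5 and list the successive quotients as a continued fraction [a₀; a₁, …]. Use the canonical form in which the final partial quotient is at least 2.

[-1; 1, 1, 2]

⌊-2/5⌋ = -1, remainder 3
⌊5/3⌋ = 1, remainder 2
⌊3/2⌋ = 1, remainder 1
⌊2/1⌋ = 2, remainder 0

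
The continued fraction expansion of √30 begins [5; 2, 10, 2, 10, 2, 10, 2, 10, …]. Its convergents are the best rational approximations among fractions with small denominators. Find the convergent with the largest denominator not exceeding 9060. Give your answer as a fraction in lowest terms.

5291/966

List convergents until the denominator exceeds the bound:
a_0 = 5: 5/1  (≤ bound)
a_1 = 2: 11/2  (≤ bound)
a_2 = 10: 115/21  (≤ bound)
a_3 = 2: 241/44  (≤ bound)
a_4 = 10: 2525/461  (≤ bound)
a_5 = 2: 5291/966  (≤ bound)
a_6 = 10: 55435/10121  (> 9060, stop)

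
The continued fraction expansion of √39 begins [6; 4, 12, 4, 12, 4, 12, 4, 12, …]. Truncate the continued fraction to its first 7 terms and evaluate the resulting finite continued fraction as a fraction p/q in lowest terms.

764394/122401

Start with 12.
4 + 1/(12/1) = 4 + 1/12 = 49/12
12 + 1/(49/12) = 12 + 12/49 = 600/49
4 + 1/(600/49) = 4 + 49/600 = 2449/600
12 + 1/(2449/600) = 12 + 600/2449 = 29988/2449
4 + 1/(29988/2449) = 4 + 2449/29988 = 122401/29988
6 + 1/(122401/29988) = 6 + 29988/122401 = 764394/122401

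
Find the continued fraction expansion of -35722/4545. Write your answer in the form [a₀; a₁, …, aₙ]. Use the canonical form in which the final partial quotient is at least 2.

Run the Euclidean algorithm, recording each quotient:
-35722 ÷ 4545 → quotient -8, remainder 638
4545 ÷ 638 → quotient 7, remainder 79
638 ÷ 79 → quotient 8, remainder 6
79 ÷ 6 → quotient 13, remainder 1
6 ÷ 1 → quotient 6, remainder 0

[-8; 7, 8, 13, 6]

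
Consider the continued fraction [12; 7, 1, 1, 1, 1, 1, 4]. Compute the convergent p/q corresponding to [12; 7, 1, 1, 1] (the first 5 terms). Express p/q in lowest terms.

Start with 1.
1 + 1/(1/1) = 1 + 1/1 = 2/1
1 + 1/(2/1) = 1 + 1/2 = 3/2
7 + 1/(3/2) = 7 + 2/3 = 23/3
12 + 1/(23/3) = 12 + 3/23 = 279/23

279/23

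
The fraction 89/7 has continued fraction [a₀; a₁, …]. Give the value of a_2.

Apply division with remainder until the remainder is 0:
89 ÷ 7 → quotient 12, remainder 5
7 ÷ 5 → quotient 1, remainder 2
5 ÷ 2 → quotient 2, remainder 1

2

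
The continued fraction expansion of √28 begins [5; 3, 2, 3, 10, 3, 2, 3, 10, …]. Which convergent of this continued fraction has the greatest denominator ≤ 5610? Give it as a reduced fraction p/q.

9403/1777

List convergents until the denominator exceeds the bound:
a_0 = 5: 5/1  (≤ bound)
a_1 = 3: 16/3  (≤ bound)
a_2 = 2: 37/7  (≤ bound)
a_3 = 3: 127/24  (≤ bound)
a_4 = 10: 1307/247  (≤ bound)
a_5 = 3: 4048/765  (≤ bound)
a_6 = 2: 9403/1777  (≤ bound)
a_7 = 3: 32257/6096  (> 5610, stop)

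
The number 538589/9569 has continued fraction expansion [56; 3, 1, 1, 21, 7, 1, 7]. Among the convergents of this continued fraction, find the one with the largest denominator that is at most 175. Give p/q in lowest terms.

8499/151

List convergents until the denominator exceeds the bound:
a_0 = 56: 56/1  (≤ bound)
a_1 = 3: 169/3  (≤ bound)
a_2 = 1: 225/4  (≤ bound)
a_3 = 1: 394/7  (≤ bound)
a_4 = 21: 8499/151  (≤ bound)
a_5 = 7: 59887/1064  (> 175, stop)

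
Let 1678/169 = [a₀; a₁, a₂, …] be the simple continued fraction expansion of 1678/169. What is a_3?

1678 = 9·169 + 157, so a_0 = 9
169 = 1·157 + 12, so a_1 = 1
157 = 13·12 + 1, so a_2 = 13
12 = 12·1 + 0, so a_3 = 12

12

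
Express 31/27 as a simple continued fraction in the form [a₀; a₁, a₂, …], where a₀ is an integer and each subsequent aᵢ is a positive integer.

Repeatedly divide and take the remainder:
31 = 1·27 + 4, so a_0 = 1
27 = 6·4 + 3, so a_1 = 6
4 = 1·3 + 1, so a_2 = 1
3 = 3·1 + 0, so a_3 = 3

[1; 6, 1, 3]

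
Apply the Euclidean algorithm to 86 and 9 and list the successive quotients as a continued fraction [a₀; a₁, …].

[9; 1, 1, 4]

Apply division with remainder until the remainder is 0:
86 = 9·9 + 5, so a_0 = 9
9 = 1·5 + 4, so a_1 = 1
5 = 1·4 + 1, so a_2 = 1
4 = 4·1 + 0, so a_3 = 4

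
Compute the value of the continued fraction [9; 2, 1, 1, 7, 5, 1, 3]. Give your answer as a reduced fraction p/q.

8399/894

a_0 = 9: 9/1
a_1 = 2: 19/2
a_2 = 1: 28/3
a_3 = 1: 47/5
a_4 = 7: 357/38
a_5 = 5: 1832/195
a_6 = 1: 2189/233
a_7 = 3: 8399/894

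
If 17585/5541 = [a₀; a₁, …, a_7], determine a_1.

17585 = 3·5541 + 962, so a_0 = 3
5541 = 5·962 + 731, so a_1 = 5

5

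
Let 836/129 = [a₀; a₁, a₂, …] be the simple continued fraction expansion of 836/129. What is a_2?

Repeatedly divide and take the remainder:
⌊836/129⌋ = 6, remainder 62
⌊129/62⌋ = 2, remainder 5
⌊62/5⌋ = 12, remainder 2

12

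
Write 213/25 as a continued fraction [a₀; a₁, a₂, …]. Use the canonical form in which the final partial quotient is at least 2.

[8; 1, 1, 12]

Repeatedly divide and take the remainder:
⌊213/25⌋ = 8, remainder 13
⌊25/13⌋ = 1, remainder 12
⌊13/12⌋ = 1, remainder 1
⌊12/1⌋ = 12, remainder 0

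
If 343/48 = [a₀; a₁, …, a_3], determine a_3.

6

343 ÷ 48 → quotient 7, remainder 7
48 ÷ 7 → quotient 6, remainder 6
7 ÷ 6 → quotient 1, remainder 1
6 ÷ 1 → quotient 6, remainder 0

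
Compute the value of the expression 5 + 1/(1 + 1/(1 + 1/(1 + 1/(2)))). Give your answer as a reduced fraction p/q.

Build up convergents one term at a time:
a_0 = 5: 5/1
a_1 = 1: 6/1
a_2 = 1: 11/2
a_3 = 1: 17/3
a_4 = 2: 45/8

45/8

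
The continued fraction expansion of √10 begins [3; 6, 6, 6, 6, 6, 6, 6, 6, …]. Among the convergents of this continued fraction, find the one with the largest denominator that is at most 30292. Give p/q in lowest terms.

List convergents until the denominator exceeds the bound:
a_0 = 3: 3/1  (≤ bound)
a_1 = 6: 19/6  (≤ bound)
a_2 = 6: 117/37  (≤ bound)
a_3 = 6: 721/228  (≤ bound)
a_4 = 6: 4443/1405  (≤ bound)
a_5 = 6: 27379/8658  (≤ bound)
a_6 = 6: 168717/53353  (> 30292, stop)

27379/8658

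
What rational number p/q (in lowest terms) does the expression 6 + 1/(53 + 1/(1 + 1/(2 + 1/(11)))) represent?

10984/1825

Start with 11.
2 + 1/(11/1) = 2 + 1/11 = 23/11
1 + 1/(23/11) = 1 + 11/23 = 34/23
53 + 1/(34/23) = 53 + 23/34 = 1825/34
6 + 1/(1825/34) = 6 + 34/1825 = 10984/1825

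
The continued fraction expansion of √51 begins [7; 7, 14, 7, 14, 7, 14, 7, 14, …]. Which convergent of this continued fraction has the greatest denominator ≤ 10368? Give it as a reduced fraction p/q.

List convergents until the denominator exceeds the bound:
a_0 = 7: 7/1  (≤ bound)
a_1 = 7: 50/7  (≤ bound)
a_2 = 14: 707/99  (≤ bound)
a_3 = 7: 4999/700  (≤ bound)
a_4 = 14: 70693/9899  (≤ bound)
a_5 = 7: 499850/69993  (> 10368, stop)

70693/9899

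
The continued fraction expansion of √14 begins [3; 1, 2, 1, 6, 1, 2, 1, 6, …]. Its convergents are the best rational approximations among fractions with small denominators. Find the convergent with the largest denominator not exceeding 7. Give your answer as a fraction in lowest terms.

a_0 = 3: 3/1  (≤ bound)
a_1 = 1: 4/1  (≤ bound)
a_2 = 2: 11/3  (≤ bound)
a_3 = 1: 15/4  (≤ bound)
a_4 = 6: 101/27  (> 7, stop)

15/4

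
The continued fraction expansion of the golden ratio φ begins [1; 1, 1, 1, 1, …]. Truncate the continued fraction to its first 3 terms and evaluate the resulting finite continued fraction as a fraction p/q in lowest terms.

3/2

Compute successive convergents:
a_0 = 1: 1/1
a_1 = 1: 2/1
a_2 = 1: 3/2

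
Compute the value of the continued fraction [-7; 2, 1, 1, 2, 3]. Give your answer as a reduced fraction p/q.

Starting at the tail and folding back:
Start with 3.
2 + 1/(3/1) = 2 + 1/3 = 7/3
1 + 1/(7/3) = 1 + 3/7 = 10/7
1 + 1/(10/7) = 1 + 7/10 = 17/10
2 + 1/(17/10) = 2 + 10/17 = 44/17
-7 + 1/(44/17) = -7 + 17/44 = -291/44

-291/44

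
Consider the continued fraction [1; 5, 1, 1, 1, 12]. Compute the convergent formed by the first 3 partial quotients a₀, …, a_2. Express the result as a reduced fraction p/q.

Start with 1.
5 + 1/(1/1) = 5 + 1/1 = 6/1
1 + 1/(6/1) = 1 + 1/6 = 7/6

7/6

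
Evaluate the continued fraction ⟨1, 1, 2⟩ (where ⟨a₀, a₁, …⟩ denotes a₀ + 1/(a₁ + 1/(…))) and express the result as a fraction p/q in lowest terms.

5/3

a_0 = 1: 1/1
a_1 = 1: 2/1
a_2 = 2: 5/3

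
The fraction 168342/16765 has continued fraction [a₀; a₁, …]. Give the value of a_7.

168342 ÷ 16765 → quotient 10, remainder 692
16765 ÷ 692 → quotient 24, remainder 157
692 ÷ 157 → quotient 4, remainder 64
157 ÷ 64 → quotient 2, remainder 29
64 ÷ 29 → quotient 2, remainder 6
29 ÷ 6 → quotient 4, remainder 5
6 ÷ 5 → quotient 1, remainder 1
5 ÷ 1 → quotient 5, remainder 0

5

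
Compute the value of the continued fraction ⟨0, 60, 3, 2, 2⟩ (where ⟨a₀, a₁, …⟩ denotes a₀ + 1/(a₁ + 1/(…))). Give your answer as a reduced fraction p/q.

17/1025

Start with 2.
2 + 1/(2/1) = 2 + 1/2 = 5/2
3 + 1/(5/2) = 3 + 2/5 = 17/5
60 + 1/(17/5) = 60 + 5/17 = 1025/17
0 + 1/(1025/17) = 0 + 17/1025 = 17/1025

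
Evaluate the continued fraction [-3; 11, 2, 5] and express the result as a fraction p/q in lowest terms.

a_0 = -3: -3/1
a_1 = 11: -32/11
a_2 = 2: -67/23
a_3 = 5: -367/126

-367/126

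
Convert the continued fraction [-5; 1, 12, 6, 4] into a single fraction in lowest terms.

-1341/329

Start with 4.
6 + 1/(4/1) = 6 + 1/4 = 25/4
12 + 1/(25/4) = 12 + 4/25 = 304/25
1 + 1/(304/25) = 1 + 25/304 = 329/304
-5 + 1/(329/304) = -5 + 304/329 = -1341/329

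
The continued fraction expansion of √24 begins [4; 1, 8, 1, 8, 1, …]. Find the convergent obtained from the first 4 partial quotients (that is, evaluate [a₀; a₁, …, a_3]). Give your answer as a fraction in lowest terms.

Start with 1.
8 + 1/(1/1) = 8 + 1/1 = 9/1
1 + 1/(9/1) = 1 + 1/9 = 10/9
4 + 1/(10/9) = 4 + 9/10 = 49/10

49/10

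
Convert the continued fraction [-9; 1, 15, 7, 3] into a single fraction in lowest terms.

Start with 3.
7 + 1/(3/1) = 7 + 1/3 = 22/3
15 + 1/(22/3) = 15 + 3/22 = 333/22
1 + 1/(333/22) = 1 + 22/333 = 355/333
-9 + 1/(355/333) = -9 + 333/355 = -2862/355

-2862/355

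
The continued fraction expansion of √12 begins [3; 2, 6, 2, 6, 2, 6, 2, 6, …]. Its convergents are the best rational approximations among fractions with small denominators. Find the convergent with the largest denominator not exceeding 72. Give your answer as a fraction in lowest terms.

List convergents until the denominator exceeds the bound:
a_0 = 3: 3/1  (≤ bound)
a_1 = 2: 7/2  (≤ bound)
a_2 = 6: 45/13  (≤ bound)
a_3 = 2: 97/28  (≤ bound)
a_4 = 6: 627/181  (> 72, stop)

97/28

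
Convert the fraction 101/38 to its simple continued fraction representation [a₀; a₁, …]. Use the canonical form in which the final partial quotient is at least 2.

Run the Euclidean algorithm, recording each quotient:
101 = 2·38 + 25, so a_0 = 2
38 = 1·25 + 13, so a_1 = 1
25 = 1·13 + 12, so a_2 = 1
13 = 1·12 + 1, so a_3 = 1
12 = 12·1 + 0, so a_4 = 12

[2; 1, 1, 1, 12]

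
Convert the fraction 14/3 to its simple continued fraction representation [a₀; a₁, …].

[4; 1, 2]

14 = 4·3 + 2, so a_0 = 4
3 = 1·2 + 1, so a_1 = 1
2 = 2·1 + 0, so a_2 = 2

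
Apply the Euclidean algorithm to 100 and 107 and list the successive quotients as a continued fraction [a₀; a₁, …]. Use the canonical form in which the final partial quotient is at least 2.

[0; 1, 14, 3, 2]

Apply division with remainder until the remainder is 0:
100 ÷ 107 → quotient 0, remainder 100
107 ÷ 100 → quotient 1, remainder 7
100 ÷ 7 → quotient 14, remainder 2
7 ÷ 2 → quotient 3, remainder 1
2 ÷ 1 → quotient 2, remainder 0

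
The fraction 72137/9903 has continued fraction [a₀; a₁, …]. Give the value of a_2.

Repeatedly divide and take the remainder:
72137 = 7·9903 + 2816, so a_0 = 7
9903 = 3·2816 + 1455, so a_1 = 3
2816 = 1·1455 + 1361, so a_2 = 1

1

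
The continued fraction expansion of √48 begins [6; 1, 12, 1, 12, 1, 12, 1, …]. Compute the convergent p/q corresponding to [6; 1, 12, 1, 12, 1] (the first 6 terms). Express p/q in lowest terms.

a_0 = 6: 6/1
a_1 = 1: 7/1
a_2 = 12: 90/13
a_3 = 1: 97/14
a_4 = 12: 1254/181
a_5 = 1: 1351/195

1351/195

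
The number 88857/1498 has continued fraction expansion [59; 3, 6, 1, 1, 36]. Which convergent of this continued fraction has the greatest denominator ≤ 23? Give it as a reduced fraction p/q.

a_0 = 59: 59/1  (≤ bound)
a_1 = 3: 178/3  (≤ bound)
a_2 = 6: 1127/19  (≤ bound)
a_3 = 1: 1305/22  (≤ bound)
a_4 = 1: 2432/41  (> 23, stop)

1305/22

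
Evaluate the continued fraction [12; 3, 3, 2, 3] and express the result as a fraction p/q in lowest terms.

Work from the innermost term outward:
Start with 3.
2 + 1/(3/1) = 2 + 1/3 = 7/3
3 + 1/(7/3) = 3 + 3/7 = 24/7
3 + 1/(24/7) = 3 + 7/24 = 79/24
12 + 1/(79/24) = 12 + 24/79 = 972/79

972/79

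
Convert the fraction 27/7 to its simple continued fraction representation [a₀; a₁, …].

Run the Euclidean algorithm, recording each quotient:
⌊27/7⌋ = 3, remainder 6
⌊7/6⌋ = 1, remainder 1
⌊6/1⌋ = 6, remainder 0

[3; 1, 6]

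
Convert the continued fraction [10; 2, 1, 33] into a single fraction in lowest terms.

1044/101

Collapse the nested fraction from the inside out:
Start with 33.
1 + 1/(33/1) = 1 + 1/33 = 34/33
2 + 1/(34/33) = 2 + 33/34 = 101/34
10 + 1/(101/34) = 10 + 34/101 = 1044/101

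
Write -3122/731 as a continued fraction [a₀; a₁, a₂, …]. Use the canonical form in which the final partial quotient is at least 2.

Repeatedly divide and take the remainder:
-3122 = -5·731 + 533, so a_0 = -5
731 = 1·533 + 198, so a_1 = 1
533 = 2·198 + 137, so a_2 = 2
198 = 1·137 + 61, so a_3 = 1
137 = 2·61 + 15, so a_4 = 2
61 = 4·15 + 1, so a_5 = 4
15 = 15·1 + 0, so a_6 = 15

[-5; 1, 2, 1, 2, 4, 15]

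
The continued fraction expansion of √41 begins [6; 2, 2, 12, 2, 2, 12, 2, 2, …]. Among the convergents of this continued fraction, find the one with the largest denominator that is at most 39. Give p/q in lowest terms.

32/5

a_0 = 6: 6/1  (≤ bound)
a_1 = 2: 13/2  (≤ bound)
a_2 = 2: 32/5  (≤ bound)
a_3 = 12: 397/62  (> 39, stop)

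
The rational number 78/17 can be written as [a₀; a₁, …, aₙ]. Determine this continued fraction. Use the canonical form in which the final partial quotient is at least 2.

[4; 1, 1, 2, 3]

Run the Euclidean algorithm, recording each quotient:
⌊78/17⌋ = 4, remainder 10
⌊17/10⌋ = 1, remainder 7
⌊10/7⌋ = 1, remainder 3
⌊7/3⌋ = 2, remainder 1
⌊3/1⌋ = 3, remainder 0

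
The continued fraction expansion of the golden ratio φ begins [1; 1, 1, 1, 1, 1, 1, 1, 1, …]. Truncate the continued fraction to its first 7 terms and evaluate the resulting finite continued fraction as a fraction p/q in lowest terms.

21/13

Collapse the nested fraction from the inside out:
Start with 1.
1 + 1/(1/1) = 1 + 1/1 = 2/1
1 + 1/(2/1) = 1 + 1/2 = 3/2
1 + 1/(3/2) = 1 + 2/3 = 5/3
1 + 1/(5/3) = 1 + 3/5 = 8/5
1 + 1/(8/5) = 1 + 5/8 = 13/8
1 + 1/(13/8) = 1 + 8/13 = 21/13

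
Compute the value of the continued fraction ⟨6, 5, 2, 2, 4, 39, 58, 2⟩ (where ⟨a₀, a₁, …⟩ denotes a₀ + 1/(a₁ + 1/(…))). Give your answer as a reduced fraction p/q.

Build up convergents one term at a time:
a_0 = 6: 6/1
a_1 = 5: 31/5
a_2 = 2: 68/11
a_3 = 2: 167/27
a_4 = 4: 736/119
a_5 = 39: 28871/4668
a_6 = 58: 1675254/270863
a_7 = 2: 3379379/546394

3379379/546394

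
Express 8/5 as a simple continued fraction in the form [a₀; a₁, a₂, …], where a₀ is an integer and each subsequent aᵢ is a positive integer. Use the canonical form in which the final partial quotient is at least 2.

[1; 1, 1, 2]

Run the Euclidean algorithm, recording each quotient:
8 ÷ 5 → quotient 1, remainder 3
5 ÷ 3 → quotient 1, remainder 2
3 ÷ 2 → quotient 1, remainder 1
2 ÷ 1 → quotient 2, remainder 0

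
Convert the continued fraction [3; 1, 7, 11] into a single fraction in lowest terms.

345/89

a_0 = 3: 3/1
a_1 = 1: 4/1
a_2 = 7: 31/8
a_3 = 11: 345/89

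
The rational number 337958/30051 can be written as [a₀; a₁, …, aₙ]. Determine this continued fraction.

Repeatedly divide and take the remainder:
337958 ÷ 30051 → quotient 11, remainder 7397
30051 ÷ 7397 → quotient 4, remainder 463
7397 ÷ 463 → quotient 15, remainder 452
463 ÷ 452 → quotient 1, remainder 11
452 ÷ 11 → quotient 41, remainder 1
11 ÷ 1 → quotient 11, remainder 0

[11; 4, 15, 1, 41, 11]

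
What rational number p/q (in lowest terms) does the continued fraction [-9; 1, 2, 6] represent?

a_0 = -9: -9/1
a_1 = 1: -8/1
a_2 = 2: -25/3
a_3 = 6: -158/19

-158/19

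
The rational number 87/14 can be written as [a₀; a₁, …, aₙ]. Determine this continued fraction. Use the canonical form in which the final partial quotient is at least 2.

[6; 4, 1, 2]

Repeatedly divide and take the remainder:
⌊87/14⌋ = 6, remainder 3
⌊14/3⌋ = 4, remainder 2
⌊3/2⌋ = 1, remainder 1
⌊2/1⌋ = 2, remainder 0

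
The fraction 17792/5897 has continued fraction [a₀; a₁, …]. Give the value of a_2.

Apply division with remainder until the remainder is 0:
17792 = 3·5897 + 101, so a_0 = 3
5897 = 58·101 + 39, so a_1 = 58
101 = 2·39 + 23, so a_2 = 2

2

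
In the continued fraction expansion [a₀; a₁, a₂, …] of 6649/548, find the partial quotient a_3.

1

Apply division with remainder until the remainder is 0:
⌊6649/548⌋ = 12, remainder 73
⌊548/73⌋ = 7, remainder 37
⌊73/37⌋ = 1, remainder 36
⌊37/36⌋ = 1, remainder 1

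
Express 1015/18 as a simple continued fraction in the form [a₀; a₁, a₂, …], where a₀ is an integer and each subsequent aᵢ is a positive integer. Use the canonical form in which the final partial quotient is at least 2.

⌊1015/18⌋ = 56, remainder 7
⌊18/7⌋ = 2, remainder 4
⌊7/4⌋ = 1, remainder 3
⌊4/3⌋ = 1, remainder 1
⌊3/1⌋ = 3, remainder 0

[56; 2, 1, 1, 3]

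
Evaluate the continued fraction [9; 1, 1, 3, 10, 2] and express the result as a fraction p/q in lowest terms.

Compute successive convergents:
a_0 = 9: 9/1
a_1 = 1: 10/1
a_2 = 1: 19/2
a_3 = 3: 67/7
a_4 = 10: 689/72
a_5 = 2: 1445/151

1445/151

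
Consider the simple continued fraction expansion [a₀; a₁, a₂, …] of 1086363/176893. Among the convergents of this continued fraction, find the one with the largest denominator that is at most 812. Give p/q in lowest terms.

1173/191

List convergents until the denominator exceeds the bound:
a_0 = 6: 6/1  (≤ bound)
a_1 = 7: 43/7  (≤ bound)
a_2 = 13: 565/92  (≤ bound)
a_3 = 2: 1173/191  (≤ bound)
a_4 = 5: 6430/1047  (> 812, stop)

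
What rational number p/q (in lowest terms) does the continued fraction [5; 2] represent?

11/2

Start with 2.
5 + 1/(2/1) = 5 + 1/2 = 11/2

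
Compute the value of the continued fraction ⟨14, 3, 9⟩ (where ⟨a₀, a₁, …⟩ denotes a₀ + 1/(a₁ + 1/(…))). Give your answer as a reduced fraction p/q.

401/28

Start with 9.
3 + 1/(9/1) = 3 + 1/9 = 28/9
14 + 1/(28/9) = 14 + 9/28 = 401/28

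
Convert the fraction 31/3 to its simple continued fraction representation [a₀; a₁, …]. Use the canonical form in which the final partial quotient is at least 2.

[10; 3]

31 = 10·3 + 1, so a_0 = 10
3 = 3·1 + 0, so a_1 = 3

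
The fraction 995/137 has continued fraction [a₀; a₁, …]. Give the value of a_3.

995 ÷ 137 → quotient 7, remainder 36
137 ÷ 36 → quotient 3, remainder 29
36 ÷ 29 → quotient 1, remainder 7
29 ÷ 7 → quotient 4, remainder 1

4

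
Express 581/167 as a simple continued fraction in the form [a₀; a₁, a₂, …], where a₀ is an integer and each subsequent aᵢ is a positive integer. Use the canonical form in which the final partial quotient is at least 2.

581 = 3·167 + 80, so a_0 = 3
167 = 2·80 + 7, so a_1 = 2
80 = 11·7 + 3, so a_2 = 11
7 = 2·3 + 1, so a_3 = 2
3 = 3·1 + 0, so a_4 = 3

[3; 2, 11, 2, 3]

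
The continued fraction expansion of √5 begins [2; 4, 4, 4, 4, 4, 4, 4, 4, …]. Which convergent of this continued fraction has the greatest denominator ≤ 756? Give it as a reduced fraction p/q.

682/305

List convergents until the denominator exceeds the bound:
a_0 = 2: 2/1  (≤ bound)
a_1 = 4: 9/4  (≤ bound)
a_2 = 4: 38/17  (≤ bound)
a_3 = 4: 161/72  (≤ bound)
a_4 = 4: 682/305  (≤ bound)
a_5 = 4: 2889/1292  (> 756, stop)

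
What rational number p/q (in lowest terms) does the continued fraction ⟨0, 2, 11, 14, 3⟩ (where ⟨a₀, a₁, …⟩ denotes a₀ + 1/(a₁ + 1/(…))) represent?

476/995

Start with 3.
14 + 1/(3/1) = 14 + 1/3 = 43/3
11 + 1/(43/3) = 11 + 3/43 = 476/43
2 + 1/(476/43) = 2 + 43/476 = 995/476
0 + 1/(995/476) = 0 + 476/995 = 476/995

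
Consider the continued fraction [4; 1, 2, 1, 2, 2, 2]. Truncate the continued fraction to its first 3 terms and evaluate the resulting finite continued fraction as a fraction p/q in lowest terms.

14/3

a_0 = 4: 4/1
a_1 = 1: 5/1
a_2 = 2: 14/3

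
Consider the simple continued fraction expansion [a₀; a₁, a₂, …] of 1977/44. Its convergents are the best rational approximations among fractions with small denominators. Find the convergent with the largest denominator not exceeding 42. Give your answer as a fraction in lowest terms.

List convergents until the denominator exceeds the bound:
a_0 = 44: 44/1  (≤ bound)
a_1 = 1: 45/1  (≤ bound)
a_2 = 13: 629/14  (≤ bound)
a_3 = 1: 674/15  (≤ bound)
a_4 = 2: 1977/44  (> 42, stop)

674/15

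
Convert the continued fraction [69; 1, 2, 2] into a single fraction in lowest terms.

a_0 = 69: 69/1
a_1 = 1: 70/1
a_2 = 2: 209/3
a_3 = 2: 488/7

488/7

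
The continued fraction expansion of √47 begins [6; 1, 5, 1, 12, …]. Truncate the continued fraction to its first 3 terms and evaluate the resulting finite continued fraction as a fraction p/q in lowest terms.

a_0 = 6: 6/1
a_1 = 1: 7/1
a_2 = 5: 41/6

41/6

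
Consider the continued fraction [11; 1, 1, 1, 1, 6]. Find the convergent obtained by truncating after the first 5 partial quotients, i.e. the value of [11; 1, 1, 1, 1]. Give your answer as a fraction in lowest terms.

58/5

a_0 = 11: 11/1
a_1 = 1: 12/1
a_2 = 1: 23/2
a_3 = 1: 35/3
a_4 = 1: 58/5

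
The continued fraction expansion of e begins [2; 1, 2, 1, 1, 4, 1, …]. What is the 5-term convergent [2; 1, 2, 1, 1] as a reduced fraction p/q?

a_0 = 2: 2/1
a_1 = 1: 3/1
a_2 = 2: 8/3
a_3 = 1: 11/4
a_4 = 1: 19/7

19/7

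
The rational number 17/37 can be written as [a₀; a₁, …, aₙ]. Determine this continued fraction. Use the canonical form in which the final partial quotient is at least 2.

⌊17/37⌋ = 0, remainder 17
⌊37/17⌋ = 2, remainder 3
⌊17/3⌋ = 5, remainder 2
⌊3/2⌋ = 1, remainder 1
⌊2/1⌋ = 2, remainder 0

[0; 2, 5, 1, 2]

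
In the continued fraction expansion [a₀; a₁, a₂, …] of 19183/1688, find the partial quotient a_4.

1

19183 ÷ 1688 → quotient 11, remainder 615
1688 ÷ 615 → quotient 2, remainder 458
615 ÷ 458 → quotient 1, remainder 157
458 ÷ 157 → quotient 2, remainder 144
157 ÷ 144 → quotient 1, remainder 13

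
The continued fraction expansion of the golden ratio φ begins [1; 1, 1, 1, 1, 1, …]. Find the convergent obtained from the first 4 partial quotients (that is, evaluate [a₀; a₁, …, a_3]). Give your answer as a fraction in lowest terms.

5/3

Build up convergents one term at a time:
a_0 = 1: 1/1
a_1 = 1: 2/1
a_2 = 1: 3/2
a_3 = 1: 5/3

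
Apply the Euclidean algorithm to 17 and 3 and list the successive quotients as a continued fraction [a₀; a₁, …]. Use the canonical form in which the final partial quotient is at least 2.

[5; 1, 2]

Run the Euclidean algorithm, recording each quotient:
⌊17/3⌋ = 5, remainder 2
⌊3/2⌋ = 1, remainder 1
⌊2/1⌋ = 2, remainder 0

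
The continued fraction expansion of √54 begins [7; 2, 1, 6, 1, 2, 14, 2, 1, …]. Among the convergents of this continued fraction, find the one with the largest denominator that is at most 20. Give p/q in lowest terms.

147/20

List convergents until the denominator exceeds the bound:
a_0 = 7: 7/1  (≤ bound)
a_1 = 2: 15/2  (≤ bound)
a_2 = 1: 22/3  (≤ bound)
a_3 = 6: 147/20  (≤ bound)
a_4 = 1: 169/23  (> 20, stop)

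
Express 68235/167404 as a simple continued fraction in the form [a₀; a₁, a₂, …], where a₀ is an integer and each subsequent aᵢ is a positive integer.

[0; 2, 2, 4, 1, 6, 15, 60]

68235 ÷ 167404 → quotient 0, remainder 68235
167404 ÷ 68235 → quotient 2, remainder 30934
68235 ÷ 30934 → quotient 2, remainder 6367
30934 ÷ 6367 → quotient 4, remainder 5466
6367 ÷ 5466 → quotient 1, remainder 901
5466 ÷ 901 → quotient 6, remainder 60
901 ÷ 60 → quotient 15, remainder 1
60 ÷ 1 → quotient 60, remainder 0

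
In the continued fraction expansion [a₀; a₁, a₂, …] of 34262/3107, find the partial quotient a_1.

34262 ÷ 3107 → quotient 11, remainder 85
3107 ÷ 85 → quotient 36, remainder 47

36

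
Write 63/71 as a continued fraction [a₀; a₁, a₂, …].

63 = 0·71 + 63, so a_0 = 0
71 = 1·63 + 8, so a_1 = 1
63 = 7·8 + 7, so a_2 = 7
8 = 1·7 + 1, so a_3 = 1
7 = 7·1 + 0, so a_4 = 7

[0; 1, 7, 1, 7]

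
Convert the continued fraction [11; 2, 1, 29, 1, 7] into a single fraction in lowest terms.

a_0 = 11: 11/1
a_1 = 2: 23/2
a_2 = 1: 34/3
a_3 = 29: 1009/89
a_4 = 1: 1043/92
a_5 = 7: 8310/733

8310/733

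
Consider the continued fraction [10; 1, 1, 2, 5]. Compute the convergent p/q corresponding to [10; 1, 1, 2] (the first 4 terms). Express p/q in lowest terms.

Start with 2.
1 + 1/(2/1) = 1 + 1/2 = 3/2
1 + 1/(3/2) = 1 + 2/3 = 5/3
10 + 1/(5/3) = 10 + 3/5 = 53/5

53/5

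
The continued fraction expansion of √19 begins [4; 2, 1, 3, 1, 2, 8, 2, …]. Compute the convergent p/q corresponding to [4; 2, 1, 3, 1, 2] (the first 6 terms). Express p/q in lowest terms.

Collapse the nested fraction from the inside out:
Start with 2.
1 + 1/(2/1) = 1 + 1/2 = 3/2
3 + 1/(3/2) = 3 + 2/3 = 11/3
1 + 1/(11/3) = 1 + 3/11 = 14/11
2 + 1/(14/11) = 2 + 11/14 = 39/14
4 + 1/(39/14) = 4 + 14/39 = 170/39

170/39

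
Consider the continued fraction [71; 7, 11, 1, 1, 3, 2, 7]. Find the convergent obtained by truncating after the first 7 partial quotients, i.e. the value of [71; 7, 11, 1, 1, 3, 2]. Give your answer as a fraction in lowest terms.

a_0 = 71: 71/1
a_1 = 7: 498/7
a_2 = 11: 5549/78
a_3 = 1: 6047/85
a_4 = 1: 11596/163
a_5 = 3: 40835/574
a_6 = 2: 93266/1311

93266/1311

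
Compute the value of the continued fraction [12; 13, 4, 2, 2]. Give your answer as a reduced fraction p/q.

3514/291

Compute successive convergents:
a_0 = 12: 12/1
a_1 = 13: 157/13
a_2 = 4: 640/53
a_3 = 2: 1437/119
a_4 = 2: 3514/291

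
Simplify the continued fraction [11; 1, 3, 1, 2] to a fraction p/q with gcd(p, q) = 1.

165/14

Use the convergent recurrence hₖ = aₖ·hₖ₋₁ + hₖ₋₂ (and likewise for the denominators kₖ):
a_0 = 11: 11/1
a_1 = 1: 12/1
a_2 = 3: 47/4
a_3 = 1: 59/5
a_4 = 2: 165/14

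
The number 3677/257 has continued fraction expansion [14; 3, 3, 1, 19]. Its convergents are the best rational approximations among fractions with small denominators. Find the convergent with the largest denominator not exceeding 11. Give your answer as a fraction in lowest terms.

List convergents until the denominator exceeds the bound:
a_0 = 14: 14/1  (≤ bound)
a_1 = 3: 43/3  (≤ bound)
a_2 = 3: 143/10  (≤ bound)
a_3 = 1: 186/13  (> 11, stop)

143/10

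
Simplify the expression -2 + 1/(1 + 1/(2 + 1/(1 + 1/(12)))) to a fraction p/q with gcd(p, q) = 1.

-64/51

Build up convergents one term at a time:
a_0 = -2: -2/1
a_1 = 1: -1/1
a_2 = 2: -4/3
a_3 = 1: -5/4
a_4 = 12: -64/51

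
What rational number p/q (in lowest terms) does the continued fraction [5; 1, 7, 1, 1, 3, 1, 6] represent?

Start with 6.
1 + 1/(6/1) = 1 + 1/6 = 7/6
3 + 1/(7/6) = 3 + 6/7 = 27/7
1 + 1/(27/7) = 1 + 7/27 = 34/27
1 + 1/(34/27) = 1 + 27/34 = 61/34
7 + 1/(61/34) = 7 + 34/61 = 461/61
1 + 1/(461/61) = 1 + 61/461 = 522/461
5 + 1/(522/461) = 5 + 461/522 = 3071/522

3071/522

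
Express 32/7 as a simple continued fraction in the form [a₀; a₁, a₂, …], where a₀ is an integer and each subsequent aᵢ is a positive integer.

32 = 4·7 + 4, so a_0 = 4
7 = 1·4 + 3, so a_1 = 1
4 = 1·3 + 1, so a_2 = 1
3 = 3·1 + 0, so a_3 = 3

[4; 1, 1, 3]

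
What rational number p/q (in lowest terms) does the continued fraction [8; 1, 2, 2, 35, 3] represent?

Use the convergent recurrence hₖ = aₖ·hₖ₋₁ + hₖ₋₂ (and likewise for the denominators kₖ):
a_0 = 8: 8/1
a_1 = 1: 9/1
a_2 = 2: 26/3
a_3 = 2: 61/7
a_4 = 35: 2161/248
a_5 = 3: 6544/751

6544/751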